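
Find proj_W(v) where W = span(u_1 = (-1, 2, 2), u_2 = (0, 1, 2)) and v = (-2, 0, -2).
proj_W(v) = (-14/9, 4/9, -20/9)

Set up U = [u_1 | ... | u_2] ∈ R^(3×2). The projector onto W = col(U) is P = U (U^T U)^(-1) U^T.
Compute U^T U =
  [9, 6]
  [6, 5],
and U^T v = (-2, -4).
Solve U^T U · c = U^T v for the coefficients: c = (14/9, -8/3). The projection is proj_W(v) = U c.
Check: (v - proj_W(v)) · u_1 = 0  (should be 0).
Check: (v - proj_W(v)) · u_2 = 0  (should be 0).
Result: proj_W(v) = (-14/9, 4/9, -20/9).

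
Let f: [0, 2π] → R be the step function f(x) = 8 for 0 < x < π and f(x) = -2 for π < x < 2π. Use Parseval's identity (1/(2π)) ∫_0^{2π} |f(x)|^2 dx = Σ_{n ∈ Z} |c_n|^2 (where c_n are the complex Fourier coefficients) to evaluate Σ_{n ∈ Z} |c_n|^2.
Σ |c_n|^2 = 34

Parseval equates the L^2 energy of f (normalised by 1/(2π)) with the ℓ^2 sum of its Fourier coefficients: (1/(2π)) ∫_0^{2π} |f|^2 = Σ |c_n|^2.
Compute the left side: (1/(2π)) [∫_0^π 8^2 dx + ∫_π^{2π} (-2)^2 dx] = (1/(2π)) · (64π + 4π) = (64 + 4)/2 = 34.
So Σ_{n ∈ Z} |c_n|^2 = 34.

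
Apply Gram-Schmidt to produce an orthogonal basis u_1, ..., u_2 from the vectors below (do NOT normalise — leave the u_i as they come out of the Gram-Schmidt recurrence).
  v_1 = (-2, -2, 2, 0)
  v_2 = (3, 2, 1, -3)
Orthogonal basis:
  u_1 = (-2, -2, 2, 0)
  u_2 = (5/3, 2/3, 7/3, -3)

Apply the Gram-Schmidt recurrence
  u_1 = v_1
  u_i = v_i − Σ_{j<i} ((v_i · u_j) / (u_j · u_j)) · u_j.

Step by step this gives:
  u_1 = (-2, -2, 2, 0)
  u_2 = (5/3, 2/3, 7/3, -3)

Orthogonality check:
  u_2 · u_1 = 0 (should be 0)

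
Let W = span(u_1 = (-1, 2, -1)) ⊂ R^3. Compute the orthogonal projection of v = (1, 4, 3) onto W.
proj_W(v) = (-2/3, 4/3, -2/3)

Set up U = [u_1 | ... | u_1] ∈ R^(3×1). The projector onto W = col(U) is P = U (U^T U)^(-1) U^T.
Compute U^T U =
  [6],
and U^T v = (4).
Solve U^T U · c = U^T v for the coefficients: c = (2/3). The projection is proj_W(v) = U c.
Check: (v - proj_W(v)) · u_1 = 0  (should be 0).
Result: proj_W(v) = (-2/3, 4/3, -2/3).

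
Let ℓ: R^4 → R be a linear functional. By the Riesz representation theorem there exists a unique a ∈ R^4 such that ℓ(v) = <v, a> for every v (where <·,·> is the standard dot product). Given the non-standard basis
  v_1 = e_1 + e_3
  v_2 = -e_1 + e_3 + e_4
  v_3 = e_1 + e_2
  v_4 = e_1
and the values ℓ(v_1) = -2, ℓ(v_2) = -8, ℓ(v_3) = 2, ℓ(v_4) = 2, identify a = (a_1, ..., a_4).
a = (2, 0, -4, -2)

Write a = (a_1, ..., a_4) in the standard basis. For each basis vector v_i, ℓ(v_i) = <v_i, a> is a linear equation in the a_j's. Collect the n equations into a matrix system V a = ℓ, where row i of V is v_i (expressed in the standard basis). Since V is invertible (lower-triangular with 1s on the diagonal, up to permutation), solve by back-substitution:
  V =
[[1, 0, 1, 0],
 [-1, 0, 1, 1],
 [1, 1, 0, 0],
 [1, 0, 0, 0]]
  V a = (-2, -8, 2, 2)
Solving gives a = (2, 0, -4, -2).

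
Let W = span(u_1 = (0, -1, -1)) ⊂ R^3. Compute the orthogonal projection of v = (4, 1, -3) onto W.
proj_W(v) = (0, -1, -1)

Set up U = [u_1 | ... | u_1] ∈ R^(3×1). The projector onto W = col(U) is P = U (U^T U)^(-1) U^T.
Compute U^T U =
  [2],
and U^T v = (2).
Solve U^T U · c = U^T v for the coefficients: c = (1). The projection is proj_W(v) = U c.
Check: (v - proj_W(v)) · u_1 = 0  (should be 0).
Result: proj_W(v) = (0, -1, -1).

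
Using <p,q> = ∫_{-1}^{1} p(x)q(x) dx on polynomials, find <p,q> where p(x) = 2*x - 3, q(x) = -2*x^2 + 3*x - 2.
<p,q> = 20

Expand the product: p(x)·q(x) = -4*x^3 + 12*x^2 - 13*x + 6.
∫_{-1}^{1} of each monomial x^k gives [2/(k+1) if k even, 0 if k odd]. Integrating term-by-term (or equivalently evaluating the antiderivative F(x) = -x^4 + 4*x^3 - 13*x^2/2 + 6*x at the endpoints):
  F(1) − F(−1) = 5/2 − (-35/2) = 20.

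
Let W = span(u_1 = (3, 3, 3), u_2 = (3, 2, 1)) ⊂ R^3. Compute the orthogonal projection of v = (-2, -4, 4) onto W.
proj_W(v) = (-11/3, -2/3, 7/3)

Set up U = [u_1 | ... | u_2] ∈ R^(3×2). The projector onto W = col(U) is P = U (U^T U)^(-1) U^T.
Compute U^T U =
  [27, 18]
  [18, 14],
and U^T v = (-6, -10).
Solve U^T U · c = U^T v for the coefficients: c = (16/9, -3). The projection is proj_W(v) = U c.
Check: (v - proj_W(v)) · u_1 = 0  (should be 0).
Check: (v - proj_W(v)) · u_2 = 0  (should be 0).
Result: proj_W(v) = (-11/3, -2/3, 7/3).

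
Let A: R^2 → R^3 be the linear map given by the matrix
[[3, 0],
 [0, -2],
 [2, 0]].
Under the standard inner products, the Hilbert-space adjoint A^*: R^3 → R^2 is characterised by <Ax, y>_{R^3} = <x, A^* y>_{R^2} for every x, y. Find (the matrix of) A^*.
A^* = A^T =
[[3, 0, 2],
 [0, -2, 0]]

For real matrices with standard dot products, the defining identity <Ax, y> = <x, A^* y> gives (Ax)^T y = x^T (A^*) y, i.e. x^T A^T y = x^T (A^*) y. Since this holds for all x, y, we must have A^* = A^T. Therefore
A^* =
[[3, 0, 2],
 [0, -2, 0]].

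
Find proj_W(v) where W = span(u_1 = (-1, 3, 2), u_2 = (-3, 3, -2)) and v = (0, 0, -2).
proj_W(v) = (-36/61, -24/61, -104/61)

Set up U = [u_1 | ... | u_2] ∈ R^(3×2). The projector onto W = col(U) is P = U (U^T U)^(-1) U^T.
Compute U^T U =
  [14, 8]
  [8, 22],
and U^T v = (-4, 4).
Solve U^T U · c = U^T v for the coefficients: c = (-30/61, 22/61). The projection is proj_W(v) = U c.
Check: (v - proj_W(v)) · u_1 = 0  (should be 0).
Check: (v - proj_W(v)) · u_2 = 0  (should be 0).
Result: proj_W(v) = (-36/61, -24/61, -104/61).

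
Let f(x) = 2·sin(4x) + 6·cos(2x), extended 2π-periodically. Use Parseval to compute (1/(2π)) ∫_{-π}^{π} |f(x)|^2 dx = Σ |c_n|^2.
Σ |c_n|^2 = 20

Expand |f|^2 and use orthogonality of {sin(nx), cos(mx)} on [-π, π]:
  ∫_{-π}^{π} sin(nx)^2 dx = π, ∫ cos(mx)^2 dx = π, and cross terms integrate to 0.
So ∫_{-π}^{π} f(x)^2 dx = 2^2 · π + 6^2 · π = (4 + 36)π.
Divide by 2π: (4 + 36)/2 = 20.
By Parseval, this equals Σ |c_n|^2.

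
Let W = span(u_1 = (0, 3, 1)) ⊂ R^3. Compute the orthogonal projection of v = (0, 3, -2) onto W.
proj_W(v) = (0, 21/10, 7/10)

Set up U = [u_1 | ... | u_1] ∈ R^(3×1). The projector onto W = col(U) is P = U (U^T U)^(-1) U^T.
Compute U^T U =
  [10],
and U^T v = (7).
Solve U^T U · c = U^T v for the coefficients: c = (7/10). The projection is proj_W(v) = U c.
Check: (v - proj_W(v)) · u_1 = 0  (should be 0).
Result: proj_W(v) = (0, 21/10, 7/10).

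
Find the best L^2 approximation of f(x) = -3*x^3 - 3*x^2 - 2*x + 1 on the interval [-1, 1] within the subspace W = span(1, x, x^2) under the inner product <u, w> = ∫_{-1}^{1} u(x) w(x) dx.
g(x) = -3*x^2 - 19*x/5 + 1

The best approximation g ∈ W is the orthogonal projection of f onto W. Writing g = a_0 + a_1 x + a_2 x^2, the coefficients solve the normal equations G · a = b where
  G_{ij} = <φ_i, φ_j> and b_i = <f, φ_i>, with φ_0 = 1, φ_1 = x, φ_2 = x^2.
G =
  [2, 0, 2/3]
  [0, 2/3, 0]
  [2/3, 0, 2/5],
b = (0, -38/15, -8/15).
Solving gives a_0 = 1, a_1 = -19/5, a_2 = -3, so
  g(x) = -3*x^2 - 19*x/5 + 1.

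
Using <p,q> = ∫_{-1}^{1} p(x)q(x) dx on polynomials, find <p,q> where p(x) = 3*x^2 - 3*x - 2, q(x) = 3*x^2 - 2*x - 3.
<p,q> = 48/5

Expand the product: p(x)·q(x) = 9*x^4 - 15*x^3 - 9*x^2 + 13*x + 6.
∫_{-1}^{1} of each monomial x^k gives [2/(k+1) if k even, 0 if k odd]. Integrating term-by-term (or equivalently evaluating the antiderivative F(x) = 9*x^5/5 - 15*x^4/4 - 3*x^3 + 13*x^2/2 + 6*x at the endpoints):
  F(1) − F(−1) = 151/20 − (-41/20) = 48/5.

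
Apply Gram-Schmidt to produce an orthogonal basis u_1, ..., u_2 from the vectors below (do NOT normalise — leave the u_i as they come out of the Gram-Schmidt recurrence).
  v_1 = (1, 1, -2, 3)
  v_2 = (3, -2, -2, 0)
Orthogonal basis:
  u_1 = (1, 1, -2, 3)
  u_2 = (8/3, -7/3, -4/3, -1)

Apply the Gram-Schmidt recurrence
  u_1 = v_1
  u_i = v_i − Σ_{j<i} ((v_i · u_j) / (u_j · u_j)) · u_j.

Step by step this gives:
  u_1 = (1, 1, -2, 3)
  u_2 = (8/3, -7/3, -4/3, -1)

Orthogonality check:
  u_2 · u_1 = 0 (should be 0)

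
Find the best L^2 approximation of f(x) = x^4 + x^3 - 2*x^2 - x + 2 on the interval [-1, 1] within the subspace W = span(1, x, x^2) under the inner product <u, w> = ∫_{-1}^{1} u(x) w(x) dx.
g(x) = -8*x^2/7 - 2*x/5 + 67/35

The best approximation g ∈ W is the orthogonal projection of f onto W. Writing g = a_0 + a_1 x + a_2 x^2, the coefficients solve the normal equations G · a = b where
  G_{ij} = <φ_i, φ_j> and b_i = <f, φ_i>, with φ_0 = 1, φ_1 = x, φ_2 = x^2.
G =
  [2, 0, 2/3]
  [0, 2/3, 0]
  [2/3, 0, 2/5],
b = (46/15, -4/15, 86/105).
Solving gives a_0 = 67/35, a_1 = -2/5, a_2 = -8/7, so
  g(x) = -8*x^2/7 - 2*x/5 + 67/35.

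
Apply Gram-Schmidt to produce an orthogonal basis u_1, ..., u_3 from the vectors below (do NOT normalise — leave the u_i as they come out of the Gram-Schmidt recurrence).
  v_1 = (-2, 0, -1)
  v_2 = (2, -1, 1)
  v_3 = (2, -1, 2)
Orthogonal basis:
  u_1 = (-2, 0, -1)
  u_2 = (0, -1, 0)
  u_3 = (-2/5, 0, 4/5)

Apply the Gram-Schmidt recurrence
  u_1 = v_1
  u_i = v_i − Σ_{j<i} ((v_i · u_j) / (u_j · u_j)) · u_j.

Step by step this gives:
  u_1 = (-2, 0, -1)
  u_2 = (0, -1, 0)
  u_3 = (-2/5, 0, 4/5)

Orthogonality check:
  u_2 · u_1 = 0 (should be 0)
  u_3 · u_1 = 0 (should be 0)
  u_3 · u_2 = 0 (should be 0)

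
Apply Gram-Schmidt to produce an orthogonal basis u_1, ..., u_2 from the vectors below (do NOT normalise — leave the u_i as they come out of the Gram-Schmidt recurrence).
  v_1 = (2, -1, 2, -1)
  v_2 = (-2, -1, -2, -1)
Orthogonal basis:
  u_1 = (2, -1, 2, -1)
  u_2 = (-4/5, -8/5, -4/5, -8/5)

Apply the Gram-Schmidt recurrence
  u_1 = v_1
  u_i = v_i − Σ_{j<i} ((v_i · u_j) / (u_j · u_j)) · u_j.

Step by step this gives:
  u_1 = (2, -1, 2, -1)
  u_2 = (-4/5, -8/5, -4/5, -8/5)

Orthogonality check:
  u_2 · u_1 = 0 (should be 0)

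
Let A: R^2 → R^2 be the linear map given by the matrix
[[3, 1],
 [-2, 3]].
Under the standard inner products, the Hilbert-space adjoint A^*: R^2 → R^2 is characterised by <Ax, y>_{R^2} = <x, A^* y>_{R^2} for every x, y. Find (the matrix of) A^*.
A^* = A^T =
[[3, -2],
 [1, 3]]

For real matrices with standard dot products, the defining identity <Ax, y> = <x, A^* y> gives (Ax)^T y = x^T (A^*) y, i.e. x^T A^T y = x^T (A^*) y. Since this holds for all x, y, we must have A^* = A^T. Therefore
A^* =
[[3, -2],
 [1, 3]].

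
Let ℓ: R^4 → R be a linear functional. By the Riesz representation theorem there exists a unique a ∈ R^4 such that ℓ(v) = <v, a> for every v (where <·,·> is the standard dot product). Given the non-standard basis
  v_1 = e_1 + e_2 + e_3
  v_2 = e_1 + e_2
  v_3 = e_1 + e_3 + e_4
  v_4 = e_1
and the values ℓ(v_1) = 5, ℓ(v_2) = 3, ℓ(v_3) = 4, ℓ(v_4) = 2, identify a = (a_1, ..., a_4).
a = (2, 1, 2, 0)

Write a = (a_1, ..., a_4) in the standard basis. For each basis vector v_i, ℓ(v_i) = <v_i, a> is a linear equation in the a_j's. Collect the n equations into a matrix system V a = ℓ, where row i of V is v_i (expressed in the standard basis). Since V is invertible (lower-triangular with 1s on the diagonal, up to permutation), solve by back-substitution:
  V =
[[1, 1, 1, 0],
 [1, 1, 0, 0],
 [1, 0, 1, 1],
 [1, 0, 0, 0]]
  V a = (5, 3, 4, 2)
Solving gives a = (2, 1, 2, 0).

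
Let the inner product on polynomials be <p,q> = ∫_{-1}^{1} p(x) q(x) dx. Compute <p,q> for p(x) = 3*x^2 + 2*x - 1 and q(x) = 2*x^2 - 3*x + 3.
<p,q> = -44/15

Expand the product: p(x)·q(x) = 6*x^4 - 5*x^3 + x^2 + 9*x - 3.
∫_{-1}^{1} of each monomial x^k gives [2/(k+1) if k even, 0 if k odd]. Integrating term-by-term (or equivalently evaluating the antiderivative F(x) = 6*x^5/5 - 5*x^4/4 + x^3/3 + 9*x^2/2 - 3*x at the endpoints):
  F(1) − F(−1) = 107/60 − (283/60) = -44/15.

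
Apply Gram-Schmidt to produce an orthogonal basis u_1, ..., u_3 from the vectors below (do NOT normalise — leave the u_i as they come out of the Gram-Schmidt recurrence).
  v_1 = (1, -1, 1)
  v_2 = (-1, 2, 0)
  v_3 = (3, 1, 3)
Orthogonal basis:
  u_1 = (1, -1, 1)
  u_2 = (0, 1, 1)
  u_3 = (4/3, 2/3, -2/3)

Apply the Gram-Schmidt recurrence
  u_1 = v_1
  u_i = v_i − Σ_{j<i} ((v_i · u_j) / (u_j · u_j)) · u_j.

Step by step this gives:
  u_1 = (1, -1, 1)
  u_2 = (0, 1, 1)
  u_3 = (4/3, 2/3, -2/3)

Orthogonality check:
  u_2 · u_1 = 0 (should be 0)
  u_3 · u_1 = 0 (should be 0)
  u_3 · u_2 = 0 (should be 0)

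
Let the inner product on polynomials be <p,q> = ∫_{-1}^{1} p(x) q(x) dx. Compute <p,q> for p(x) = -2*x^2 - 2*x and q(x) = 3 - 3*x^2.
<p,q> = -8/5

Expand the product: p(x)·q(x) = 6*x^4 + 6*x^3 - 6*x^2 - 6*x.
∫_{-1}^{1} of each monomial x^k gives [2/(k+1) if k even, 0 if k odd]. Integrating term-by-term (or equivalently evaluating the antiderivative F(x) = 6*x^5/5 + 3*x^4/2 - 2*x^3 - 3*x^2 at the endpoints):
  F(1) − F(−1) = -23/10 − (-7/10) = -8/5.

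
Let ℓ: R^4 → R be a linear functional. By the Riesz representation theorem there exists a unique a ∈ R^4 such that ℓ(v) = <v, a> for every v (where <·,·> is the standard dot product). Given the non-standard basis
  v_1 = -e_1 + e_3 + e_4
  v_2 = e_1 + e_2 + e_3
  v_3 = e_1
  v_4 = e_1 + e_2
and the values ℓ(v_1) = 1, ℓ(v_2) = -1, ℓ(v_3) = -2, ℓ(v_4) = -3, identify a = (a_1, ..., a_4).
a = (-2, -1, 2, -3)

Write a = (a_1, ..., a_4) in the standard basis. For each basis vector v_i, ℓ(v_i) = <v_i, a> is a linear equation in the a_j's. Collect the n equations into a matrix system V a = ℓ, where row i of V is v_i (expressed in the standard basis). Since V is invertible (lower-triangular with 1s on the diagonal, up to permutation), solve by back-substitution:
  V =
[[-1, 0, 1, 1],
 [1, 1, 1, 0],
 [1, 0, 0, 0],
 [1, 1, 0, 0]]
  V a = (1, -1, -2, -3)
Solving gives a = (-2, -1, 2, -3).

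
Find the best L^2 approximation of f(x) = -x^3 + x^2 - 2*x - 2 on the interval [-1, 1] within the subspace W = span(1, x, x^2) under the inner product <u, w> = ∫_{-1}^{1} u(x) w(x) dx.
g(x) = x^2 - 13*x/5 - 2

The best approximation g ∈ W is the orthogonal projection of f onto W. Writing g = a_0 + a_1 x + a_2 x^2, the coefficients solve the normal equations G · a = b where
  G_{ij} = <φ_i, φ_j> and b_i = <f, φ_i>, with φ_0 = 1, φ_1 = x, φ_2 = x^2.
G =
  [2, 0, 2/3]
  [0, 2/3, 0]
  [2/3, 0, 2/5],
b = (-10/3, -26/15, -14/15).
Solving gives a_0 = -2, a_1 = -13/5, a_2 = 1, so
  g(x) = x^2 - 13*x/5 - 2.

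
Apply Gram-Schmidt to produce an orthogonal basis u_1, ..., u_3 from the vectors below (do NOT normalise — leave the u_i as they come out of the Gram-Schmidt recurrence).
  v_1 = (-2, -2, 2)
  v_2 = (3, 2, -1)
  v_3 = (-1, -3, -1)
Orthogonal basis:
  u_1 = (-2, -2, 2)
  u_2 = (1, 0, 1)
  u_3 = (1, -2, -1)

Apply the Gram-Schmidt recurrence
  u_1 = v_1
  u_i = v_i − Σ_{j<i} ((v_i · u_j) / (u_j · u_j)) · u_j.

Step by step this gives:
  u_1 = (-2, -2, 2)
  u_2 = (1, 0, 1)
  u_3 = (1, -2, -1)

Orthogonality check:
  u_2 · u_1 = 0 (should be 0)
  u_3 · u_1 = 0 (should be 0)
  u_3 · u_2 = 0 (should be 0)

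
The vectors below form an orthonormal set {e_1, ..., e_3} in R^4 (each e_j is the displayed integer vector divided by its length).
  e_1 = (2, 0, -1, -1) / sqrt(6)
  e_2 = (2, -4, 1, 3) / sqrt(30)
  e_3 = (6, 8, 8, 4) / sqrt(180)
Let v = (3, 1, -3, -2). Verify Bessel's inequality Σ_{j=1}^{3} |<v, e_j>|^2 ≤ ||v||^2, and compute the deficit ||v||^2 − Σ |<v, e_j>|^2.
Σ |<v, e_j>|^2 = 22; ||v||^2 = 23; deficit = 1

Write each e_j = u_j / sqrt(<u_j, u_j>) where u_j is the displayed integer vector. Then <v, e_j> = <v, u_j> / sqrt(<u_j, u_j>), so |<v, e_j>|^2 = <v, u_j>^2 / <u_j, u_j>.
Coefficients: <v, e_1> = 11/sqrt(6), <v, e_2> = -7/sqrt(30), <v, e_3> = -6/sqrt(180).
Square and sum: Σ |<v, e_j>|^2 = 22.
Compute ||v||^2 = v·v = 23.
Deficit = 23 − 22 = 1 ≥ 0, confirming Bessel's inequality. (The deficit equals ||v − Σ <v,e_j> e_j||^2, the squared distance from v to span{e_j}.)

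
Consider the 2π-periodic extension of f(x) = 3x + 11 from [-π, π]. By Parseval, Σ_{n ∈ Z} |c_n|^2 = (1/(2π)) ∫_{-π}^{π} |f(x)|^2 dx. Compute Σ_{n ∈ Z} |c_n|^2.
Σ |c_n|^2 = 3π^2 + 121

Expand and integrate term by term over [-π, π]:
  ∫ (3x)^2 dx = 9·(2π^3/3); ∫ 2·3·(11)·x dx = 0 (odd integrand); ∫ 11^2 dx = 121·2π.
So (1/(2π)) ∫_{-π}^{π} (3x + 11)^2 dx = 9π^2/3 + 121 = 3π^2 + 121.
Parseval ⇒ Σ |c_n|^2 = 3π^2 + 121.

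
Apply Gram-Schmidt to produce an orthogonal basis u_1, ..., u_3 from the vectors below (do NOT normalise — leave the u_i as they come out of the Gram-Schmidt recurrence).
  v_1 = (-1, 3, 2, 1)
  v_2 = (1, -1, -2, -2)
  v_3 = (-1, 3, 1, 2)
Orthogonal basis:
  u_1 = (-1, 3, 2, 1)
  u_2 = (1/3, 1, -2/3, -4/3)
  u_3 = (0, 2/5, -1, 4/5)

Apply the Gram-Schmidt recurrence
  u_1 = v_1
  u_i = v_i − Σ_{j<i} ((v_i · u_j) / (u_j · u_j)) · u_j.

Step by step this gives:
  u_1 = (-1, 3, 2, 1)
  u_2 = (1/3, 1, -2/3, -4/3)
  u_3 = (0, 2/5, -1, 4/5)

Orthogonality check:
  u_2 · u_1 = 0 (should be 0)
  u_3 · u_1 = 0 (should be 0)
  u_3 · u_2 = 0 (should be 0)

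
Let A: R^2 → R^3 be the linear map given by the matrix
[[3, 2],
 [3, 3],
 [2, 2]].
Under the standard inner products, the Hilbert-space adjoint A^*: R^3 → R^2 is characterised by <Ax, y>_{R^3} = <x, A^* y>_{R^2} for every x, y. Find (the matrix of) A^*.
A^* = A^T =
[[3, 3, 2],
 [2, 3, 2]]

For real matrices with standard dot products, the defining identity <Ax, y> = <x, A^* y> gives (Ax)^T y = x^T (A^*) y, i.e. x^T A^T y = x^T (A^*) y. Since this holds for all x, y, we must have A^* = A^T. Therefore
A^* =
[[3, 3, 2],
 [2, 3, 2]].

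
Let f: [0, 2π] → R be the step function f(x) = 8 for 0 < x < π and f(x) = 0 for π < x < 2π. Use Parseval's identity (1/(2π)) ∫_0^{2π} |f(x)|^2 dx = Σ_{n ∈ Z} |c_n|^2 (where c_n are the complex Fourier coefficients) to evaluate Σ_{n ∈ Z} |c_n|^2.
Σ |c_n|^2 = 32

Parseval equates the L^2 energy of f (normalised by 1/(2π)) with the ℓ^2 sum of its Fourier coefficients: (1/(2π)) ∫_0^{2π} |f|^2 = Σ |c_n|^2.
Compute the left side: (1/(2π)) [∫_0^π 8^2 dx + ∫_π^{2π} 0^2 dx] = (1/(2π)) · (64π + 0π) = (64 + 0)/2 = 32.
So Σ_{n ∈ Z} |c_n|^2 = 32.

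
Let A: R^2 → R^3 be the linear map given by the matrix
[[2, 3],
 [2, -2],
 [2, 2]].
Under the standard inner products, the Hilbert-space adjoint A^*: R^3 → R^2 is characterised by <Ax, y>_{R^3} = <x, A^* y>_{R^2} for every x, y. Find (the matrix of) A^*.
A^* = A^T =
[[2, 2, 2],
 [3, -2, 2]]

For real matrices with standard dot products, the defining identity <Ax, y> = <x, A^* y> gives (Ax)^T y = x^T (A^*) y, i.e. x^T A^T y = x^T (A^*) y. Since this holds for all x, y, we must have A^* = A^T. Therefore
A^* =
[[2, 2, 2],
 [3, -2, 2]].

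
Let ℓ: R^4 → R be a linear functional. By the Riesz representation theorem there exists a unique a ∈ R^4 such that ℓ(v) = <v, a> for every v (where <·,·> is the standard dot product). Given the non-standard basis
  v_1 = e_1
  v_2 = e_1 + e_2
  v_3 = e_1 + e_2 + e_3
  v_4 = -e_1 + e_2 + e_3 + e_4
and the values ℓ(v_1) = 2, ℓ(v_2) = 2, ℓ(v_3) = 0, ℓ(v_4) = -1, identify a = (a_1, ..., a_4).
a = (2, 0, -2, 3)

Write a = (a_1, ..., a_4) in the standard basis. For each basis vector v_i, ℓ(v_i) = <v_i, a> is a linear equation in the a_j's. Collect the n equations into a matrix system V a = ℓ, where row i of V is v_i (expressed in the standard basis). Since V is invertible (lower-triangular with 1s on the diagonal, up to permutation), solve by back-substitution:
  V =
[[1, 0, 0, 0],
 [1, 1, 0, 0],
 [1, 1, 1, 0],
 [-1, 1, 1, 1]]
  V a = (2, 2, 0, -1)
Solving gives a = (2, 0, -2, 3).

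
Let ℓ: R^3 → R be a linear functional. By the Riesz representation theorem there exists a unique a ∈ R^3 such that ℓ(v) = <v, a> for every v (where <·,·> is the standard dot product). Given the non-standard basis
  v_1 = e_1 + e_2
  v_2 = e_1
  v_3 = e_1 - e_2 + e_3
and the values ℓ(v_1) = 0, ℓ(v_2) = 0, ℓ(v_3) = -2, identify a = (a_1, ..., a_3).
a = (0, 0, -2)

Write a = (a_1, ..., a_3) in the standard basis. For each basis vector v_i, ℓ(v_i) = <v_i, a> is a linear equation in the a_j's. Collect the n equations into a matrix system V a = ℓ, where row i of V is v_i (expressed in the standard basis). Since V is invertible (lower-triangular with 1s on the diagonal, up to permutation), solve by back-substitution:
  V =
[[1, 1, 0],
 [1, 0, 0],
 [1, -1, 1]]
  V a = (0, 0, -2)
Solving gives a = (0, 0, -2).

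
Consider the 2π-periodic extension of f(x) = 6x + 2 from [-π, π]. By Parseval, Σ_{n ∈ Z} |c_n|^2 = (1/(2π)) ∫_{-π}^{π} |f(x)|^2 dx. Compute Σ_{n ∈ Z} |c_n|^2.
Σ |c_n|^2 = 12π^2 + 4

Expand and integrate term by term over [-π, π]:
  ∫ (6x)^2 dx = 36·(2π^3/3); ∫ 2·6·(2)·x dx = 0 (odd integrand); ∫ 2^2 dx = 4·2π.
So (1/(2π)) ∫_{-π}^{π} (6x + 2)^2 dx = 36π^2/3 + 4 = 12π^2 + 4.
Parseval ⇒ Σ |c_n|^2 = 12π^2 + 4.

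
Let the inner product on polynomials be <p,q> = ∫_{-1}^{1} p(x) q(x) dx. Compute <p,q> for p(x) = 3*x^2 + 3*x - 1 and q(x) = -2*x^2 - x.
<p,q> = -46/15

Expand the product: p(x)·q(x) = -6*x^4 - 9*x^3 - x^2 + x.
∫_{-1}^{1} of each monomial x^k gives [2/(k+1) if k even, 0 if k odd]. Integrating term-by-term (or equivalently evaluating the antiderivative F(x) = -6*x^5/5 - 9*x^4/4 - x^3/3 + x^2/2 at the endpoints):
  F(1) − F(−1) = -197/60 − (-13/60) = -46/15.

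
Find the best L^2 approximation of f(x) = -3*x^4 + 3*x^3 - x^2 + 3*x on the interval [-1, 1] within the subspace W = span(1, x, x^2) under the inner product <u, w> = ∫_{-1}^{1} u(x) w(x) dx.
g(x) = -25*x^2/7 + 24*x/5 + 9/35

The best approximation g ∈ W is the orthogonal projection of f onto W. Writing g = a_0 + a_1 x + a_2 x^2, the coefficients solve the normal equations G · a = b where
  G_{ij} = <φ_i, φ_j> and b_i = <f, φ_i>, with φ_0 = 1, φ_1 = x, φ_2 = x^2.
G =
  [2, 0, 2/3]
  [0, 2/3, 0]
  [2/3, 0, 2/5],
b = (-28/15, 16/5, -44/35).
Solving gives a_0 = 9/35, a_1 = 24/5, a_2 = -25/7, so
  g(x) = -25*x^2/7 + 24*x/5 + 9/35.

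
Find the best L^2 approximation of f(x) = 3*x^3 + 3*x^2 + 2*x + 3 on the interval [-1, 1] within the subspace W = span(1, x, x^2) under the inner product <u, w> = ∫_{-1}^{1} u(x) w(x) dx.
g(x) = 3*x^2 + 19*x/5 + 3

The best approximation g ∈ W is the orthogonal projection of f onto W. Writing g = a_0 + a_1 x + a_2 x^2, the coefficients solve the normal equations G · a = b where
  G_{ij} = <φ_i, φ_j> and b_i = <f, φ_i>, with φ_0 = 1, φ_1 = x, φ_2 = x^2.
G =
  [2, 0, 2/3]
  [0, 2/3, 0]
  [2/3, 0, 2/5],
b = (8, 38/15, 16/5).
Solving gives a_0 = 3, a_1 = 19/5, a_2 = 3, so
  g(x) = 3*x^2 + 19*x/5 + 3.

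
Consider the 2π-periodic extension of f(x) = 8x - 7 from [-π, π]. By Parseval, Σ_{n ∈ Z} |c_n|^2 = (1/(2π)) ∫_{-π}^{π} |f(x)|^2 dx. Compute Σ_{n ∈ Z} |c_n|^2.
Σ |c_n|^2 = 64π^2/3 + 49

Expand and integrate term by term over [-π, π]:
  ∫ (8x)^2 dx = 64·(2π^3/3); ∫ 2·8·(-7)·x dx = 0 (odd integrand); ∫ (-7)^2 dx = 49·2π.
So (1/(2π)) ∫_{-π}^{π} (8x - 7)^2 dx = 64π^2/3 + 49 = 64π^2/3 + 49.
Parseval ⇒ Σ |c_n|^2 = 64π^2/3 + 49.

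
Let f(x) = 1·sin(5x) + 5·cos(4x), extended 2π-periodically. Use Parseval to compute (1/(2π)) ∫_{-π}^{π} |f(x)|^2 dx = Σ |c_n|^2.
Σ |c_n|^2 = 13

Expand |f|^2 and use orthogonality of {sin(nx), cos(mx)} on [-π, π]:
  ∫_{-π}^{π} sin(nx)^2 dx = π, ∫ cos(mx)^2 dx = π, and cross terms integrate to 0.
So ∫_{-π}^{π} f(x)^2 dx = 1^2 · π + 5^2 · π = (1 + 25)π.
Divide by 2π: (1 + 25)/2 = 13.
By Parseval, this equals Σ |c_n|^2.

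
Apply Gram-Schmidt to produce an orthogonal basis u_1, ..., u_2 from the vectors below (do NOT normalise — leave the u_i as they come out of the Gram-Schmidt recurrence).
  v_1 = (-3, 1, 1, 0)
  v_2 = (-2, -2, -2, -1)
Orthogonal basis:
  u_1 = (-3, 1, 1, 0)
  u_2 = (-16/11, -24/11, -24/11, -1)

Apply the Gram-Schmidt recurrence
  u_1 = v_1
  u_i = v_i − Σ_{j<i} ((v_i · u_j) / (u_j · u_j)) · u_j.

Step by step this gives:
  u_1 = (-3, 1, 1, 0)
  u_2 = (-16/11, -24/11, -24/11, -1)

Orthogonality check:
  u_2 · u_1 = 0 (should be 0)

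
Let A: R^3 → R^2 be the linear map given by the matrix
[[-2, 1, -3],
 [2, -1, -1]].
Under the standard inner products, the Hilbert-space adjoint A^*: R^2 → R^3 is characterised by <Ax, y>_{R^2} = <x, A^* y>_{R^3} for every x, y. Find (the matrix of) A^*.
A^* = A^T =
[[-2, 2],
 [1, -1],
 [-3, -1]]

For real matrices with standard dot products, the defining identity <Ax, y> = <x, A^* y> gives (Ax)^T y = x^T (A^*) y, i.e. x^T A^T y = x^T (A^*) y. Since this holds for all x, y, we must have A^* = A^T. Therefore
A^* =
[[-2, 2],
 [1, -1],
 [-3, -1]].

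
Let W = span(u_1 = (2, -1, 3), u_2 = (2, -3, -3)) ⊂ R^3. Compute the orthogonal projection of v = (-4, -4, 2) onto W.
proj_W(v) = (2/19, 2/19, 12/19)

Set up U = [u_1 | ... | u_2] ∈ R^(3×2). The projector onto W = col(U) is P = U (U^T U)^(-1) U^T.
Compute U^T U =
  [14, -2]
  [-2, 22],
and U^T v = (2, -2).
Solve U^T U · c = U^T v for the coefficients: c = (5/38, -3/38). The projection is proj_W(v) = U c.
Check: (v - proj_W(v)) · u_1 = 0  (should be 0).
Check: (v - proj_W(v)) · u_2 = 0  (should be 0).
Result: proj_W(v) = (2/19, 2/19, 12/19).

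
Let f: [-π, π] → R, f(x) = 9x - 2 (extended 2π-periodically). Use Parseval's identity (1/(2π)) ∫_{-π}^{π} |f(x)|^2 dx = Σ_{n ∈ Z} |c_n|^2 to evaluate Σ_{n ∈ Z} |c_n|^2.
Σ |c_n|^2 = 27π^2 + 4

Expand and integrate term by term over [-π, π]:
  ∫ (9x)^2 dx = 81·(2π^3/3); ∫ 2·9·(-2)·x dx = 0 (odd integrand); ∫ (-2)^2 dx = 4·2π.
So (1/(2π)) ∫_{-π}^{π} (9x - 2)^2 dx = 81π^2/3 + 4 = 27π^2 + 4.
Parseval ⇒ Σ |c_n|^2 = 27π^2 + 4.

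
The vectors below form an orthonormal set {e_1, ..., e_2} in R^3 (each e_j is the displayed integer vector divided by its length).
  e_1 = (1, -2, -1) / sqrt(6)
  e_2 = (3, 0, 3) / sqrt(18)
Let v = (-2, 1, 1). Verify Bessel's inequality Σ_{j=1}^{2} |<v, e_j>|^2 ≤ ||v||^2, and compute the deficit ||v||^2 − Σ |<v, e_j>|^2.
Σ |<v, e_j>|^2 = 14/3; ||v||^2 = 6; deficit = 4/3

Write each e_j = u_j / sqrt(<u_j, u_j>) where u_j is the displayed integer vector. Then <v, e_j> = <v, u_j> / sqrt(<u_j, u_j>), so |<v, e_j>|^2 = <v, u_j>^2 / <u_j, u_j>.
Coefficients: <v, e_1> = -5/sqrt(6), <v, e_2> = -3/sqrt(18).
Square and sum: Σ |<v, e_j>|^2 = 14/3.
Compute ||v||^2 = v·v = 6.
Deficit = 6 − 14/3 = 4/3 ≥ 0, confirming Bessel's inequality. (The deficit equals ||v − Σ <v,e_j> e_j||^2, the squared distance from v to span{e_j}.)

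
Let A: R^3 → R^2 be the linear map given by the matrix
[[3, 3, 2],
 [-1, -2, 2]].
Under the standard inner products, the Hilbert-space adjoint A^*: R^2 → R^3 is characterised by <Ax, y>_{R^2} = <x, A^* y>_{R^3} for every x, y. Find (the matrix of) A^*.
A^* = A^T =
[[3, -1],
 [3, -2],
 [2, 2]]

For real matrices with standard dot products, the defining identity <Ax, y> = <x, A^* y> gives (Ax)^T y = x^T (A^*) y, i.e. x^T A^T y = x^T (A^*) y. Since this holds for all x, y, we must have A^* = A^T. Therefore
A^* =
[[3, -1],
 [3, -2],
 [2, 2]].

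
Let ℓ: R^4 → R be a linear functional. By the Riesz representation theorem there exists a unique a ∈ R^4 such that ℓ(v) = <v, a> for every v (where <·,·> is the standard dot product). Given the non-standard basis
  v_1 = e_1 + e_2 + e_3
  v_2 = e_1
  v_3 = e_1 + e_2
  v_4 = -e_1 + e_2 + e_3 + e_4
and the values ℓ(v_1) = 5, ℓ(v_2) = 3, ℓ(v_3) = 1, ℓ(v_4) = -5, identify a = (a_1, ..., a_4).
a = (3, -2, 4, -4)

Write a = (a_1, ..., a_4) in the standard basis. For each basis vector v_i, ℓ(v_i) = <v_i, a> is a linear equation in the a_j's. Collect the n equations into a matrix system V a = ℓ, where row i of V is v_i (expressed in the standard basis). Since V is invertible (lower-triangular with 1s on the diagonal, up to permutation), solve by back-substitution:
  V =
[[1, 1, 1, 0],
 [1, 0, 0, 0],
 [1, 1, 0, 0],
 [-1, 1, 1, 1]]
  V a = (5, 3, 1, -5)
Solving gives a = (3, -2, 4, -4).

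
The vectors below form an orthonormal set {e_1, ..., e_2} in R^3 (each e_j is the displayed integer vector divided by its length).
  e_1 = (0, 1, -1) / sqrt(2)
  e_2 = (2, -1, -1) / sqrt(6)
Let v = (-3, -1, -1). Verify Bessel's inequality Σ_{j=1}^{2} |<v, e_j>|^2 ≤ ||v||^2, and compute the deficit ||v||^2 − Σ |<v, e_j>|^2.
Σ |<v, e_j>|^2 = 8/3; ||v||^2 = 11; deficit = 25/3

Write each e_j = u_j / sqrt(<u_j, u_j>) where u_j is the displayed integer vector. Then <v, e_j> = <v, u_j> / sqrt(<u_j, u_j>), so |<v, e_j>|^2 = <v, u_j>^2 / <u_j, u_j>.
Coefficients: <v, e_1> = 0/sqrt(2), <v, e_2> = -4/sqrt(6).
Square and sum: Σ |<v, e_j>|^2 = 8/3.
Compute ||v||^2 = v·v = 11.
Deficit = 11 − 8/3 = 25/3 ≥ 0, confirming Bessel's inequality. (The deficit equals ||v − Σ <v,e_j> e_j||^2, the squared distance from v to span{e_j}.)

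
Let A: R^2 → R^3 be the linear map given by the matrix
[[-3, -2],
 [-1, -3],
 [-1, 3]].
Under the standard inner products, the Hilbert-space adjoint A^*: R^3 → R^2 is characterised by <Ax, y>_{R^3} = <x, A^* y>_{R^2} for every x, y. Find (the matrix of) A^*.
A^* = A^T =
[[-3, -1, -1],
 [-2, -3, 3]]

For real matrices with standard dot products, the defining identity <Ax, y> = <x, A^* y> gives (Ax)^T y = x^T (A^*) y, i.e. x^T A^T y = x^T (A^*) y. Since this holds for all x, y, we must have A^* = A^T. Therefore
A^* =
[[-3, -1, -1],
 [-2, -3, 3]].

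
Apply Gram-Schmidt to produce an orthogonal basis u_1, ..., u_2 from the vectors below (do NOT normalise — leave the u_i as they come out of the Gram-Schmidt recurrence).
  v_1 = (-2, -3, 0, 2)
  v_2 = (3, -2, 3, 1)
Orthogonal basis:
  u_1 = (-2, -3, 0, 2)
  u_2 = (55/17, -28/17, 3, 13/17)

Apply the Gram-Schmidt recurrence
  u_1 = v_1
  u_i = v_i − Σ_{j<i} ((v_i · u_j) / (u_j · u_j)) · u_j.

Step by step this gives:
  u_1 = (-2, -3, 0, 2)
  u_2 = (55/17, -28/17, 3, 13/17)

Orthogonality check:
  u_2 · u_1 = 0 (should be 0)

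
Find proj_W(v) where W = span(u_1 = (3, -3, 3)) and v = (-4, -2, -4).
proj_W(v) = (-2, 2, -2)

Set up U = [u_1 | ... | u_1] ∈ R^(3×1). The projector onto W = col(U) is P = U (U^T U)^(-1) U^T.
Compute U^T U =
  [27],
and U^T v = (-18).
Solve U^T U · c = U^T v for the coefficients: c = (-2/3). The projection is proj_W(v) = U c.
Check: (v - proj_W(v)) · u_1 = 0  (should be 0).
Result: proj_W(v) = (-2, 2, -2).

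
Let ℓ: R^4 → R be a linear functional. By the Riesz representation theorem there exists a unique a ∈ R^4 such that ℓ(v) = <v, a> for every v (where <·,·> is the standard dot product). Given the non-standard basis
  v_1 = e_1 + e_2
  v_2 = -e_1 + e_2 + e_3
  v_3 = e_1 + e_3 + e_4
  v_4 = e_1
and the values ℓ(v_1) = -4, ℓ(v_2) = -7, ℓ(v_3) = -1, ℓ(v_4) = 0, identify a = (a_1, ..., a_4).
a = (0, -4, -3, 2)

Write a = (a_1, ..., a_4) in the standard basis. For each basis vector v_i, ℓ(v_i) = <v_i, a> is a linear equation in the a_j's. Collect the n equations into a matrix system V a = ℓ, where row i of V is v_i (expressed in the standard basis). Since V is invertible (lower-triangular with 1s on the diagonal, up to permutation), solve by back-substitution:
  V =
[[1, 1, 0, 0],
 [-1, 1, 1, 0],
 [1, 0, 1, 1],
 [1, 0, 0, 0]]
  V a = (-4, -7, -1, 0)
Solving gives a = (0, -4, -3, 2).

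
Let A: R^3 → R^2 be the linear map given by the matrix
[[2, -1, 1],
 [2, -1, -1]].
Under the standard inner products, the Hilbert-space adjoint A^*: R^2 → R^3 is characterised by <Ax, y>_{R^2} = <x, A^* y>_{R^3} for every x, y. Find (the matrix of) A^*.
A^* = A^T =
[[2, 2],
 [-1, -1],
 [1, -1]]

For real matrices with standard dot products, the defining identity <Ax, y> = <x, A^* y> gives (Ax)^T y = x^T (A^*) y, i.e. x^T A^T y = x^T (A^*) y. Since this holds for all x, y, we must have A^* = A^T. Therefore
A^* =
[[2, 2],
 [-1, -1],
 [1, -1]].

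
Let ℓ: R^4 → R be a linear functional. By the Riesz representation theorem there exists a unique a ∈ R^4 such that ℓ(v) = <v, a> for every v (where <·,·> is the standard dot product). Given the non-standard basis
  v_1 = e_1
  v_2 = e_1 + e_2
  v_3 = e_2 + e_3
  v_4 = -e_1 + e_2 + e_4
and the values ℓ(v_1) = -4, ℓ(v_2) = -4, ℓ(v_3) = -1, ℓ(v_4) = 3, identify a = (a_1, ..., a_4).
a = (-4, 0, -1, -1)

Write a = (a_1, ..., a_4) in the standard basis. For each basis vector v_i, ℓ(v_i) = <v_i, a> is a linear equation in the a_j's. Collect the n equations into a matrix system V a = ℓ, where row i of V is v_i (expressed in the standard basis). Since V is invertible (lower-triangular with 1s on the diagonal, up to permutation), solve by back-substitution:
  V =
[[1, 0, 0, 0],
 [1, 1, 0, 0],
 [0, 1, 1, 0],
 [-1, 1, 0, 1]]
  V a = (-4, -4, -1, 3)
Solving gives a = (-4, 0, -1, -1).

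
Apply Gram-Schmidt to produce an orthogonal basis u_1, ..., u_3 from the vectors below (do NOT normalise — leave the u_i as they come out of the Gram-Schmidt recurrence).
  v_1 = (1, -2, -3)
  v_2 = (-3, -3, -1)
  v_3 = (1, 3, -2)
Orthogonal basis:
  u_1 = (1, -2, -3)
  u_2 = (-24/7, -15/7, 2/7)
  u_3 = (-287/230, 41/23, -369/230)

Apply the Gram-Schmidt recurrence
  u_1 = v_1
  u_i = v_i − Σ_{j<i} ((v_i · u_j) / (u_j · u_j)) · u_j.

Step by step this gives:
  u_1 = (1, -2, -3)
  u_2 = (-24/7, -15/7, 2/7)
  u_3 = (-287/230, 41/23, -369/230)

Orthogonality check:
  u_2 · u_1 = 0 (should be 0)
  u_3 · u_1 = 0 (should be 0)
  u_3 · u_2 = 0 (should be 0)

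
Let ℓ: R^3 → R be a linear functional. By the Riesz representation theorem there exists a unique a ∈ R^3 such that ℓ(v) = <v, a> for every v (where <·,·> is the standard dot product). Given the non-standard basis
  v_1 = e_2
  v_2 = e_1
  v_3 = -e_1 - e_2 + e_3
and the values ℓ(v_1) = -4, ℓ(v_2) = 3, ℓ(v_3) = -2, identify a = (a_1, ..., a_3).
a = (3, -4, -3)

Write a = (a_1, ..., a_3) in the standard basis. For each basis vector v_i, ℓ(v_i) = <v_i, a> is a linear equation in the a_j's. Collect the n equations into a matrix system V a = ℓ, where row i of V is v_i (expressed in the standard basis). Since V is invertible (lower-triangular with 1s on the diagonal, up to permutation), solve by back-substitution:
  V =
[[0, 1, 0],
 [1, 0, 0],
 [-1, -1, 1]]
  V a = (-4, 3, -2)
Solving gives a = (3, -4, -3).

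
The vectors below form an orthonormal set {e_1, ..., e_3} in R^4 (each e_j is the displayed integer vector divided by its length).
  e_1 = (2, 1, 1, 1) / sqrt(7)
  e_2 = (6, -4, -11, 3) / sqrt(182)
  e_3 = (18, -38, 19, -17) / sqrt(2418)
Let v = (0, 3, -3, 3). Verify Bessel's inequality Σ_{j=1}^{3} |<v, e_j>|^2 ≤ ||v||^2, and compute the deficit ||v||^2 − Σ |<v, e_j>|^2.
Σ |<v, e_j>|^2 = 825/31; ||v||^2 = 27; deficit = 12/31

Write each e_j = u_j / sqrt(<u_j, u_j>) where u_j is the displayed integer vector. Then <v, e_j> = <v, u_j> / sqrt(<u_j, u_j>), so |<v, e_j>|^2 = <v, u_j>^2 / <u_j, u_j>.
Coefficients: <v, e_1> = 3/sqrt(7), <v, e_2> = 30/sqrt(182), <v, e_3> = -222/sqrt(2418).
Square and sum: Σ |<v, e_j>|^2 = 825/31.
Compute ||v||^2 = v·v = 27.
Deficit = 27 − 825/31 = 12/31 ≥ 0, confirming Bessel's inequality. (The deficit equals ||v − Σ <v,e_j> e_j||^2, the squared distance from v to span{e_j}.)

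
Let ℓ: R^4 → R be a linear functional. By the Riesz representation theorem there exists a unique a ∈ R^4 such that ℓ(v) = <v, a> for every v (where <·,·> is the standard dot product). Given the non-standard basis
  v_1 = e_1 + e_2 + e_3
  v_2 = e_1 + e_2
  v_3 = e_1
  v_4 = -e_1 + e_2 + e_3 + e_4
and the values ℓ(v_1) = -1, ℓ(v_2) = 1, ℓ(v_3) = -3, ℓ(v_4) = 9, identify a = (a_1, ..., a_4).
a = (-3, 4, -2, 4)

Write a = (a_1, ..., a_4) in the standard basis. For each basis vector v_i, ℓ(v_i) = <v_i, a> is a linear equation in the a_j's. Collect the n equations into a matrix system V a = ℓ, where row i of V is v_i (expressed in the standard basis). Since V is invertible (lower-triangular with 1s on the diagonal, up to permutation), solve by back-substitution:
  V =
[[1, 1, 1, 0],
 [1, 1, 0, 0],
 [1, 0, 0, 0],
 [-1, 1, 1, 1]]
  V a = (-1, 1, -3, 9)
Solving gives a = (-3, 4, -2, 4).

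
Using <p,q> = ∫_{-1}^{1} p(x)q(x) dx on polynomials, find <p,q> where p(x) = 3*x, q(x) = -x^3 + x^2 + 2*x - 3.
<p,q> = 14/5

Expand the product: p(x)·q(x) = -3*x^4 + 3*x^3 + 6*x^2 - 9*x.
∫_{-1}^{1} of each monomial x^k gives [2/(k+1) if k even, 0 if k odd]. Integrating term-by-term (or equivalently evaluating the antiderivative F(x) = -3*x^5/5 + 3*x^4/4 + 2*x^3 - 9*x^2/2 at the endpoints):
  F(1) − F(−1) = -47/20 − (-103/20) = 14/5.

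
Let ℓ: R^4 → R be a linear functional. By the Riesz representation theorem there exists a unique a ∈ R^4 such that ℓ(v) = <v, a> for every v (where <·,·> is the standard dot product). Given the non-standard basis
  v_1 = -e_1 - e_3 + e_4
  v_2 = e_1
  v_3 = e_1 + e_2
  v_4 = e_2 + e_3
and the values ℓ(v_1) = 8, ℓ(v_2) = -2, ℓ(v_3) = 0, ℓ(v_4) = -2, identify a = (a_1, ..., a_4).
a = (-2, 2, -4, 2)

Write a = (a_1, ..., a_4) in the standard basis. For each basis vector v_i, ℓ(v_i) = <v_i, a> is a linear equation in the a_j's. Collect the n equations into a matrix system V a = ℓ, where row i of V is v_i (expressed in the standard basis). Since V is invertible (lower-triangular with 1s on the diagonal, up to permutation), solve by back-substitution:
  V =
[[-1, 0, -1, 1],
 [1, 0, 0, 0],
 [1, 1, 0, 0],
 [0, 1, 1, 0]]
  V a = (8, -2, 0, -2)
Solving gives a = (-2, 2, -4, 2).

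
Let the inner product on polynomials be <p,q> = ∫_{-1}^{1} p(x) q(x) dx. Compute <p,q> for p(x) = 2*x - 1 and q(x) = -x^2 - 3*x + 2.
<p,q> = -22/3

Expand the product: p(x)·q(x) = -2*x^3 - 5*x^2 + 7*x - 2.
∫_{-1}^{1} of each monomial x^k gives [2/(k+1) if k even, 0 if k odd]. Integrating term-by-term (or equivalently evaluating the antiderivative F(x) = -x^4/2 - 5*x^3/3 + 7*x^2/2 - 2*x at the endpoints):
  F(1) − F(−1) = -2/3 − (20/3) = -22/3.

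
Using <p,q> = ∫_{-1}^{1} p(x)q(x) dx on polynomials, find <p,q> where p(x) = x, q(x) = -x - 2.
<p,q> = -2/3

Expand the product: p(x)·q(x) = -x^2 - 2*x.
∫_{-1}^{1} of each monomial x^k gives [2/(k+1) if k even, 0 if k odd]. Integrating term-by-term (or equivalently evaluating the antiderivative F(x) = -x^3/3 - x^2 at the endpoints):
  F(1) − F(−1) = -4/3 − (-2/3) = -2/3.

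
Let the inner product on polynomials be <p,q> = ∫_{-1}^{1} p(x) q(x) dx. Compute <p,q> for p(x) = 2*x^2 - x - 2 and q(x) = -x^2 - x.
<p,q> = 6/5

Expand the product: p(x)·q(x) = -2*x^4 - x^3 + 3*x^2 + 2*x.
∫_{-1}^{1} of each monomial x^k gives [2/(k+1) if k even, 0 if k odd]. Integrating term-by-term (or equivalently evaluating the antiderivative F(x) = -2*x^5/5 - x^4/4 + x^3 + x^2 at the endpoints):
  F(1) − F(−1) = 27/20 − (3/20) = 6/5.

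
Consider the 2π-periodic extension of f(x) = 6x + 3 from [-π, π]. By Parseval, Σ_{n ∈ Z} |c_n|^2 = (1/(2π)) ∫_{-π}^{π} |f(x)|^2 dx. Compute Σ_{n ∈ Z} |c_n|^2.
Σ |c_n|^2 = 12π^2 + 9

Expand and integrate term by term over [-π, π]:
  ∫ (6x)^2 dx = 36·(2π^3/3); ∫ 2·6·(3)·x dx = 0 (odd integrand); ∫ 3^2 dx = 9·2π.
So (1/(2π)) ∫_{-π}^{π} (6x + 3)^2 dx = 36π^2/3 + 9 = 12π^2 + 9.
Parseval ⇒ Σ |c_n|^2 = 12π^2 + 9.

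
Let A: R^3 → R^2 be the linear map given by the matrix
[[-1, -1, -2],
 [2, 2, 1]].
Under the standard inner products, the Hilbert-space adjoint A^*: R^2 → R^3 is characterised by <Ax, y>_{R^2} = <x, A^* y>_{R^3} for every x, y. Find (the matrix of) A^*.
A^* = A^T =
[[-1, 2],
 [-1, 2],
 [-2, 1]]

For real matrices with standard dot products, the defining identity <Ax, y> = <x, A^* y> gives (Ax)^T y = x^T (A^*) y, i.e. x^T A^T y = x^T (A^*) y. Since this holds for all x, y, we must have A^* = A^T. Therefore
A^* =
[[-1, 2],
 [-1, 2],
 [-2, 1]].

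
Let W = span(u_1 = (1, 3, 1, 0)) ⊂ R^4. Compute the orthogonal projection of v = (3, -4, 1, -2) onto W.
proj_W(v) = (-8/11, -24/11, -8/11, 0)

Set up U = [u_1 | ... | u_1] ∈ R^(4×1). The projector onto W = col(U) is P = U (U^T U)^(-1) U^T.
Compute U^T U =
  [11],
and U^T v = (-8).
Solve U^T U · c = U^T v for the coefficients: c = (-8/11). The projection is proj_W(v) = U c.
Check: (v - proj_W(v)) · u_1 = 0  (should be 0).
Result: proj_W(v) = (-8/11, -24/11, -8/11, 0).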